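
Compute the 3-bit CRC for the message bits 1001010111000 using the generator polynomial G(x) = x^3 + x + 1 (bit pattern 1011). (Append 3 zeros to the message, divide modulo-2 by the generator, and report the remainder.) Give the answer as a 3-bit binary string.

000

Append 3 zeros: 1001010111000000. Divide by 1011 (XOR where the leading bit is 1):
  pos 0: 1001 XOR 1011 = 0010
  pos 2: 1001 XOR 1011 = 0010
  pos 4: 1001 XOR 1011 = 0010
  pos 6: 1011 XOR 1011 = 0000
Remainder (last 3 bits) = 000. This is the CRC / FCS.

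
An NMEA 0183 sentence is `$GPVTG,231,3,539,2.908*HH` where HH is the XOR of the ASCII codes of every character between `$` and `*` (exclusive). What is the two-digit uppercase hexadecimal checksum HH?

43

XOR the ASCII codes of the payload characters:
  'G' = 0x47 → acc = 0x47
  'P' = 0x50 → acc = 0x17
  'V' = 0x56 → acc = 0x41
  'T' = 0x54 → acc = 0x15
  'G' = 0x47 → acc = 0x52
  ',' = 0x2C → acc = 0x7E
  '2' = 0x32 → acc = 0x4C
  '3' = 0x33 → acc = 0x7F
  '1' = 0x31 → acc = 0x4E
  ',' = 0x2C → acc = 0x62
  '3' = 0x33 → acc = 0x51
  ',' = 0x2C → acc = 0x7D
  '5' = 0x35 → acc = 0x48
  '3' = 0x33 → acc = 0x7B
  '9' = 0x39 → acc = 0x42
  ',' = 0x2C → acc = 0x6E
  '2' = 0x32 → acc = 0x5C
  '.' = 0x2E → acc = 0x72
  '9' = 0x39 → acc = 0x4B
  '0' = 0x30 → acc = 0x7B
  '8' = 0x38 → acc = 0x43
Checksum = 0x43.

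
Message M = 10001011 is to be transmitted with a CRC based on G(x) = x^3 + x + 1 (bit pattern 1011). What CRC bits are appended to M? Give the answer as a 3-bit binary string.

011

Append 3 zeros: 10001011000. Divide by 1011 (XOR where the leading bit is 1):
  pos 0: 1000 XOR 1011 = 0011
  pos 2: 1110 XOR 1011 = 0101
  pos 3: 1011 XOR 1011 = 0000
  pos 7: 1000 XOR 1011 = 0011
Remainder (last 3 bits) = 011. This is the CRC / FCS.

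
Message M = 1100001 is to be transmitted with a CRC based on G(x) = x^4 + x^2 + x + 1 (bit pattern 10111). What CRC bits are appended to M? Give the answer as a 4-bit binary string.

1011

Append 4 zeros: 11000010000. Divide by 10111 (XOR where the leading bit is 1):
  pos 0: 11000 XOR 10111 = 01111
  pos 1: 11110 XOR 10111 = 01001
  pos 2: 10011 XOR 10111 = 00100
  pos 4: 10000 XOR 10111 = 00111
  pos 6: 11100 XOR 10111 = 01011
Remainder (last 4 bits) = 1011. This is the CRC / FCS.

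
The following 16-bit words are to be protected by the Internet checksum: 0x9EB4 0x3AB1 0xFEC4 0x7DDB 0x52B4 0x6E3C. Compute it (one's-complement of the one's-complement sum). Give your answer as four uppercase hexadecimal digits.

E908

One's-complement addition (fold any carry out of bit 15 back into bit 0):
  0x9EB4 + 0x3AB1 = 0x0D965
  0xD965 + 0xFEC4 = 0x1D829 → wrap carry → 0xD82A
  0xD82A + 0x7DDB = 0x15605 → wrap carry → 0x5606
  0x5606 + 0x52B4 = 0x0A8BA
  0xA8BA + 0x6E3C = 0x116F6 → wrap carry → 0x16F7
One's-complement sum = 0x16F7.
Checksum = ~0x16F7 & 0xFFFF = 0xE908.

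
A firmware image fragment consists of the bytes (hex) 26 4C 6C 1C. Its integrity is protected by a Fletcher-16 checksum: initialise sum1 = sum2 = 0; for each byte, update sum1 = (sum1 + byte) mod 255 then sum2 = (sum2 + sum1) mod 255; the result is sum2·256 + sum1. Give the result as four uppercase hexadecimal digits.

Running sums (mod 255):
  after byte 0 (26): sum1=38, sum2=38
  after byte 1 (4C): sum1=114, sum2=152
  after byte 2 (6C): sum1=222, sum2=119
  after byte 3 (1C): sum1=250, sum2=114
Checksum = sum2·256 + sum1 = 114·256 + 250 = 29434 = 0x72FA.

72FA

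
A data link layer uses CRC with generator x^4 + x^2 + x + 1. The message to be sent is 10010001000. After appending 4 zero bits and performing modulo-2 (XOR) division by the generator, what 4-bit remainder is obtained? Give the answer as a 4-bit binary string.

0111

Append 4 zeros: 100100010000000. Divide by 10111 (XOR where the leading bit is 1):
  pos 0: 10010 XOR 10111 = 00101
  pos 2: 10100 XOR 10111 = 00011
  pos 5: 11100 XOR 10111 = 01011
  pos 6: 10110 XOR 10111 = 00001
  pos 10: 10000 XOR 10111 = 00111
Remainder (last 4 bits) = 0111. This is the CRC / FCS.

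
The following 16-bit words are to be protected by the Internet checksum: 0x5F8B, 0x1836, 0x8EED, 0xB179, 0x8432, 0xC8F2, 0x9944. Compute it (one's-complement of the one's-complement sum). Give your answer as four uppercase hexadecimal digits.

616D

One's-complement addition (fold any carry out of bit 15 back into bit 0):
  0x5F8B + 0x1836 = 0x077C1
  0x77C1 + 0x8EED = 0x106AE → wrap carry → 0x06AF
  0x06AF + 0xB179 = 0x0B828
  0xB828 + 0x8432 = 0x13C5A → wrap carry → 0x3C5B
  0x3C5B + 0xC8F2 = 0x1054D → wrap carry → 0x054E
  0x054E + 0x9944 = 0x09E92
One's-complement sum = 0x9E92.
Checksum = ~0x9E92 & 0xFFFF = 0x616D.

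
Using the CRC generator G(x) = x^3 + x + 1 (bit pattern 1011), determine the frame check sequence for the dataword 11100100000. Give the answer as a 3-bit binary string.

110

Append 3 zeros: 11100100000000. Divide by 1011 (XOR where the leading bit is 1):
  pos 0: 1110 XOR 1011 = 0101
  pos 1: 1010 XOR 1011 = 0001
  pos 4: 1100 XOR 1011 = 0111
  pos 5: 1110 XOR 1011 = 0101
  pos 6: 1010 XOR 1011 = 0001
  pos 9: 1000 XOR 1011 = 0011
Remainder (last 3 bits) = 110. This is the CRC / FCS.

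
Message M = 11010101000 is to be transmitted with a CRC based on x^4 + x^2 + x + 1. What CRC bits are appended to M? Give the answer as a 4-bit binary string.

Append 4 zeros: 110101010000000. Divide by 10111 (XOR where the leading bit is 1):
  pos 0: 11010 XOR 10111 = 01101
  pos 1: 11011 XOR 10111 = 01100
  pos 2: 11000 XOR 10111 = 01111
  pos 3: 11111 XOR 10111 = 01000
  pos 4: 10000 XOR 10111 = 00111
  pos 6: 11100 XOR 10111 = 01011
  pos 7: 10110 XOR 10111 = 00001
Remainder (last 4 bits) = 1000. This is the CRC / FCS.

1000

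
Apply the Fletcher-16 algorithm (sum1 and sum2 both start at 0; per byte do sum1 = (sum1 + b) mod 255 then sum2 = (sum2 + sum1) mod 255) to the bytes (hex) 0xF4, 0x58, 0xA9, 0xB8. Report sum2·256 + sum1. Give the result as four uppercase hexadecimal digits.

Running sums (mod 255):
  after byte 0 (0xF4): sum1=244, sum2=244
  after byte 1 (0x58): sum1=77, sum2=66
  after byte 2 (0xA9): sum1=246, sum2=57
  after byte 3 (0xB8): sum1=175, sum2=232
Checksum = sum2·256 + sum1 = 232·256 + 175 = 59567 = 0xE8AF.

E8AF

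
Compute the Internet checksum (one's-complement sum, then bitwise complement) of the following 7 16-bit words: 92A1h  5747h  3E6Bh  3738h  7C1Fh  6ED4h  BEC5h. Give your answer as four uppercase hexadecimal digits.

F6B9

One's-complement addition (fold any carry out of bit 15 back into bit 0):
  0x92A1 + 0x5747 = 0x0E9E8
  0xE9E8 + 0x3E6B = 0x12853 → wrap carry → 0x2854
  0x2854 + 0x3738 = 0x05F8C
  0x5F8C + 0x7C1F = 0x0DBAB
  0xDBAB + 0x6ED4 = 0x14A7F → wrap carry → 0x4A80
  0x4A80 + 0xBEC5 = 0x10945 → wrap carry → 0x0946
One's-complement sum = 0x0946.
Checksum = ~0x0946 & 0xFFFF = 0xF6B9.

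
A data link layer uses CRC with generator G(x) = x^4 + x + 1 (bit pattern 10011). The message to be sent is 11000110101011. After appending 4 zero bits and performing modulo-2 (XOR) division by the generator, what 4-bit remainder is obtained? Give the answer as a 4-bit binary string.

0011

Append 4 zeros: 110001101010110000. Divide by 10011 (XOR where the leading bit is 1):
  pos 0: 11000 XOR 10011 = 01011
  pos 1: 10111 XOR 10011 = 00100
  pos 3: 10010 XOR 10011 = 00001
  pos 7: 11010 XOR 10011 = 01001
  pos 8: 10011 XOR 10011 = 00000
  pos 13: 10000 XOR 10011 = 00011
Remainder (last 4 bits) = 0011. This is the CRC / FCS.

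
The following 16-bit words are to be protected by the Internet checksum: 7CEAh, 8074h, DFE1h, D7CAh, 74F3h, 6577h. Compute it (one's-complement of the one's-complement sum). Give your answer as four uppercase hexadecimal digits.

7089

One's-complement addition (fold any carry out of bit 15 back into bit 0):
  0x7CEA + 0x8074 = 0x0FD5E
  0xFD5E + 0xDFE1 = 0x1DD3F → wrap carry → 0xDD40
  0xDD40 + 0xD7CA = 0x1B50A → wrap carry → 0xB50B
  0xB50B + 0x74F3 = 0x129FE → wrap carry → 0x29FF
  0x29FF + 0x6577 = 0x08F76
One's-complement sum = 0x8F76.
Checksum = ~0x8F76 & 0xFFFF = 0x7089.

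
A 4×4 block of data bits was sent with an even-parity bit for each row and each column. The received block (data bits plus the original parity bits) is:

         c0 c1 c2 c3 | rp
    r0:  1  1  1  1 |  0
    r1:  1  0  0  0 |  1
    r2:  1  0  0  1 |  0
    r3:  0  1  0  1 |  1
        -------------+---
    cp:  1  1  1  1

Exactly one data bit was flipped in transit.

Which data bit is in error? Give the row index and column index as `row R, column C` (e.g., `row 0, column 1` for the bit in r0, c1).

row 3, column 1

Recompute each row's even parity and compare to rp:
  r0: data parity 0, sent rp 0 → ok
  r1: data parity 1, sent rp 1 → ok
  r2: data parity 0, sent rp 0 → ok
  r3: data parity 0, sent rp 1 → mismatch
Recompute each column's even parity and compare to cp:
  c0: data parity 1, sent cp 1 → ok
  c1: data parity 0, sent cp 1 → mismatch
  c2: data parity 1, sent cp 1 → ok
  c3: data parity 1, sent cp 1 → ok
Exactly one row (r3) and one column (c1) fail → the flipped bit is at their intersection.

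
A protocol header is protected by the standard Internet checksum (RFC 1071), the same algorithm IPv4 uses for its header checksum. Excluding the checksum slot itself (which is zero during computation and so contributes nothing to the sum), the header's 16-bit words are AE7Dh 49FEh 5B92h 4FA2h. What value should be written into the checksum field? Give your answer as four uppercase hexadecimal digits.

One's-complement addition (fold any carry out of bit 15 back into bit 0):
  0xAE7D + 0x49FE = 0x0F87B
  0xF87B + 0x5B92 = 0x1540D → wrap carry → 0x540E
  0x540E + 0x4FA2 = 0x0A3B0
One's-complement sum = 0xA3B0.
Checksum = ~0xA3B0 & 0xFFFF = 0x5C4F.

5C4F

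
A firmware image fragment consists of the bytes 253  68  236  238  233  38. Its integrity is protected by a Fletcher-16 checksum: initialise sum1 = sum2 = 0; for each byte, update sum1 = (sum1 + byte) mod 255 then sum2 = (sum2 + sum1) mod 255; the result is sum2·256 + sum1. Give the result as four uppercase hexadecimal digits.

Running sums (mod 255):
  after byte 0 (253): sum1=253, sum2=253
  after byte 1 (68): sum1=66, sum2=64
  after byte 2 (236): sum1=47, sum2=111
  after byte 3 (238): sum1=30, sum2=141
  after byte 4 (233): sum1=8, sum2=149
  after byte 5 (38): sum1=46, sum2=195
Checksum = sum2·256 + sum1 = 195·256 + 46 = 49966 = 0xC32E.

C32E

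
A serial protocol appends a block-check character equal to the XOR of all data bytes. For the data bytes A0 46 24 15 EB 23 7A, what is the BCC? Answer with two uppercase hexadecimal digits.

65

XOR the bytes together:
  start with 0xA0
  0xA0 ⊕ 0x46 = 0xE6
  0xE6 ⊕ 0x24 = 0xC2
  0xC2 ⊕ 0x15 = 0xD7
  0xD7 ⊕ 0xEB = 0x3C
  0x3C ⊕ 0x23 = 0x1F
  0x1F ⊕ 0x7A = 0x65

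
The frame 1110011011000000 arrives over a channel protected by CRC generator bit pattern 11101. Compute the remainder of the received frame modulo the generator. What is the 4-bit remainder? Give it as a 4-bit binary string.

1110

Modulo-2 division of 1110011011000000 by 11101:
  pos 0: 11100 XOR 11101 = 00001
  pos 4: 11101 XOR 11101 = 00000
  pos 9: 10000 XOR 11101 = 01101
  pos 10: 11010 XOR 11101 = 00111
Remainder = 1110 (nonzero — an error is detected).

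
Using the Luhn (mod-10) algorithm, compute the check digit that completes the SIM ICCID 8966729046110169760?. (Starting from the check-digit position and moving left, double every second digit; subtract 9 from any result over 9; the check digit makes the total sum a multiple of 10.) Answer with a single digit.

Partial digits right→left: 0 6 7 9 6 1 0 1 1 6 4 0 9 2 7 6 6 9 8
Double every second digit counting from the check-digit position (so the 1st, 3rd, 5th, ... of the partial from the right).
  doubled (with −9 where >9): 0 5 3 0 2 8 9 5 3 7 → sum 42
  kept as-is: 6 9 1 1 6 0 2 6 9 → sum 40
Total = 42 + 40 = 82.
Check digit = (10 − (82 mod 10)) mod 10 = 8.

8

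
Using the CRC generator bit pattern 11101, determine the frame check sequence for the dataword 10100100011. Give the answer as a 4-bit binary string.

1000

Append 4 zeros: 101001000110000. Divide by 11101 (XOR where the leading bit is 1):
  pos 0: 10100 XOR 11101 = 01001
  pos 1: 10011 XOR 11101 = 01110
  pos 2: 11100 XOR 11101 = 00001
  pos 6: 10011 XOR 11101 = 01110
  pos 7: 11100 XOR 11101 = 00001
Remainder (last 4 bits) = 1000. This is the CRC / FCS.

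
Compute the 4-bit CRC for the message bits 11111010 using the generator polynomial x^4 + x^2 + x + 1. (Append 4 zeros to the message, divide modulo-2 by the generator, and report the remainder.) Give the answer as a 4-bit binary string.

0110

Append 4 zeros: 111110100000. Divide by 10111 (XOR where the leading bit is 1):
  pos 0: 11111 XOR 10111 = 01000
  pos 1: 10000 XOR 10111 = 00111
  pos 3: 11110 XOR 10111 = 01001
  pos 4: 10010 XOR 10111 = 00101
  pos 6: 10100 XOR 10111 = 00011
Remainder (last 4 bits) = 0110. This is the CRC / FCS.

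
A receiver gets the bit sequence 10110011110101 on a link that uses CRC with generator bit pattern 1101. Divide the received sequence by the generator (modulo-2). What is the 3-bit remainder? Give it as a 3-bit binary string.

Modulo-2 division of 10110011110101 by 1101:
  pos 0: 1011 XOR 1101 = 0110
  pos 1: 1100 XOR 1101 = 0001
  pos 4: 1011 XOR 1101 = 0110
  pos 5: 1101 XOR 1101 = 0000
  pos 9: 1010 XOR 1101 = 0111
  pos 10: 1111 XOR 1101 = 0010
Remainder = 010 (nonzero — an error is detected).

010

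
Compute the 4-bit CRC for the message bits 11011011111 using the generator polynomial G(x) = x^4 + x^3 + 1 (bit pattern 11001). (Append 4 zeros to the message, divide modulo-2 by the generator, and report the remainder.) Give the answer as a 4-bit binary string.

Append 4 zeros: 110110111110000. Divide by 11001 (XOR where the leading bit is 1):
  pos 0: 11011 XOR 11001 = 00010
  pos 3: 10011 XOR 11001 = 01010
  pos 4: 10101 XOR 11001 = 01100
  pos 5: 11001 XOR 11001 = 00000
  pos 10: 10000 XOR 11001 = 01001
Remainder (last 4 bits) = 1001. This is the CRC / FCS.

1001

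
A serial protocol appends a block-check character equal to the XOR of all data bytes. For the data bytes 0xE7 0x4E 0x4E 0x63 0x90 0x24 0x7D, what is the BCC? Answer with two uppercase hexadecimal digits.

XOR the bytes together:
  start with 0xE7
  0xE7 ⊕ 0x4E = 0xA9
  0xA9 ⊕ 0x4E = 0xE7
  0xE7 ⊕ 0x63 = 0x84
  0x84 ⊕ 0x90 = 0x14
  0x14 ⊕ 0x24 = 0x30
  0x30 ⊕ 0x7D = 0x4D

4D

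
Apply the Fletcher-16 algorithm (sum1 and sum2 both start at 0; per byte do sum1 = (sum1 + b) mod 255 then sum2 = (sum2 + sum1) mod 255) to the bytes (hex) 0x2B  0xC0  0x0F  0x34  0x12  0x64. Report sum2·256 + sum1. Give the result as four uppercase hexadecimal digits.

28A5

Running sums (mod 255):
  after byte 0 (0x2B): sum1=43, sum2=43
  after byte 1 (0xC0): sum1=235, sum2=23
  after byte 2 (0x0F): sum1=250, sum2=18
  after byte 3 (0x34): sum1=47, sum2=65
  after byte 4 (0x12): sum1=65, sum2=130
  after byte 5 (0x64): sum1=165, sum2=40
Checksum = sum2·256 + sum1 = 40·256 + 165 = 10405 = 0x28A5.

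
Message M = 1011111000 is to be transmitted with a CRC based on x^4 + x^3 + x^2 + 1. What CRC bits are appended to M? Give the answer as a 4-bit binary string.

1100

Append 4 zeros: 10111110000000. Divide by 11101 (XOR where the leading bit is 1):
  pos 0: 10111 XOR 11101 = 01010
  pos 1: 10101 XOR 11101 = 01000
  pos 2: 10001 XOR 11101 = 01100
  pos 3: 11000 XOR 11101 = 00101
  pos 5: 10100 XOR 11101 = 01001
  pos 6: 10010 XOR 11101 = 01111
  pos 7: 11110 XOR 11101 = 00011
Remainder (last 4 bits) = 1100. This is the CRC / FCS.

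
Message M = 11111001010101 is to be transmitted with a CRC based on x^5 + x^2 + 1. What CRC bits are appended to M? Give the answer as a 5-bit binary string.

00101

Append 5 zeros: 1111100101010100000. Divide by 100101 (XOR where the leading bit is 1):
  pos 0: 111110 XOR 100101 = 011011
  pos 1: 110110 XOR 100101 = 010011
  pos 2: 100111 XOR 100101 = 000010
  pos 6: 100101 XOR 100101 = 000000
  pos 13: 100000 XOR 100101 = 000101
Remainder (last 5 bits) = 00101. This is the CRC / FCS.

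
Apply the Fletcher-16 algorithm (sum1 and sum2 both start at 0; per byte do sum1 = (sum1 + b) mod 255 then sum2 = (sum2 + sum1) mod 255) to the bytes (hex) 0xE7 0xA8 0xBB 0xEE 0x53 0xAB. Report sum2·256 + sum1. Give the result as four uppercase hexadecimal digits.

C83A

Running sums (mod 255):
  after byte 0 (0xE7): sum1=231, sum2=231
  after byte 1 (0xA8): sum1=144, sum2=120
  after byte 2 (0xBB): sum1=76, sum2=196
  after byte 3 (0xEE): sum1=59, sum2=0
  after byte 4 (0x53): sum1=142, sum2=142
  after byte 5 (0xAB): sum1=58, sum2=200
Checksum = sum2·256 + sum1 = 200·256 + 58 = 51258 = 0xC83A.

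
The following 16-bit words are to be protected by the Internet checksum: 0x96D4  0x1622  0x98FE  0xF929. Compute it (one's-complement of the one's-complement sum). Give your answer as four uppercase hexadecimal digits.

C0E0

One's-complement addition (fold any carry out of bit 15 back into bit 0):
  0x96D4 + 0x1622 = 0x0ACF6
  0xACF6 + 0x98FE = 0x145F4 → wrap carry → 0x45F5
  0x45F5 + 0xF929 = 0x13F1E → wrap carry → 0x3F1F
One's-complement sum = 0x3F1F.
Checksum = ~0x3F1F & 0xFFFF = 0xC0E0.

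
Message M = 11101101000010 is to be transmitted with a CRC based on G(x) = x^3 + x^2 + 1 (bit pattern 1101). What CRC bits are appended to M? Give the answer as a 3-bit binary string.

000

Append 3 zeros: 11101101000010000. Divide by 1101 (XOR where the leading bit is 1):
  pos 0: 1110 XOR 1101 = 0011
  pos 2: 1111 XOR 1101 = 0010
  pos 4: 1001 XOR 1101 = 0100
  pos 5: 1000 XOR 1101 = 0101
  pos 6: 1010 XOR 1101 = 0111
  pos 7: 1110 XOR 1101 = 0011
  pos 9: 1101 XOR 1101 = 0000
Remainder (last 3 bits) = 000. This is the CRC / FCS.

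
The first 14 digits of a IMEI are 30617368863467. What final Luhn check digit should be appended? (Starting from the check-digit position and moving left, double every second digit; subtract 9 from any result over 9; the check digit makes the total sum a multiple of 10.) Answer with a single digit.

0

Partial digits right→left: 7 6 4 3 6 8 8 6 3 7 1 6 0 3
Double every second digit counting from the check-digit position (so the 1st, 3rd, 5th, ... of the partial from the right).
  doubled (with −9 where >9): 5 8 3 7 6 2 0 → sum 31
  kept as-is: 6 3 8 6 7 6 3 → sum 39
Total = 31 + 39 = 70.
Check digit = (10 − (70 mod 10)) mod 10 = 0.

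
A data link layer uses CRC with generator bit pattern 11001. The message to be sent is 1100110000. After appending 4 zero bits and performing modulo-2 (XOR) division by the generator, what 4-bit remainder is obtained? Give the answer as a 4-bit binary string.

Append 4 zeros: 11001100000000. Divide by 11001 (XOR where the leading bit is 1):
  pos 0: 11001 XOR 11001 = 00000
  pos 5: 10000 XOR 11001 = 01001
  pos 6: 10010 XOR 11001 = 01011
  pos 7: 10110 XOR 11001 = 01111
  pos 8: 11110 XOR 11001 = 00111
Remainder (last 4 bits) = 1110. This is the CRC / FCS.

1110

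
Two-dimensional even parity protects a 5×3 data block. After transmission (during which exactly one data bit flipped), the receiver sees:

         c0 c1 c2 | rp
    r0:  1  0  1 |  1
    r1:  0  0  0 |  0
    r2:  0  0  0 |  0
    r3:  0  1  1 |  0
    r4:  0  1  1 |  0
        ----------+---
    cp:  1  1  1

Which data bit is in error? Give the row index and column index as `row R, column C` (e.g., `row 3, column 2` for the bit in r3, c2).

row 0, column 1

Recompute each row's even parity and compare to rp:
  r0: data parity 0, sent rp 1 → mismatch
  r1: data parity 0, sent rp 0 → ok
  r2: data parity 0, sent rp 0 → ok
  r3: data parity 0, sent rp 0 → ok
  r4: data parity 0, sent rp 0 → ok
Recompute each column's even parity and compare to cp:
  c0: data parity 1, sent cp 1 → ok
  c1: data parity 0, sent cp 1 → mismatch
  c2: data parity 1, sent cp 1 → ok
Exactly one row (r0) and one column (c1) fail → the flipped bit is at their intersection.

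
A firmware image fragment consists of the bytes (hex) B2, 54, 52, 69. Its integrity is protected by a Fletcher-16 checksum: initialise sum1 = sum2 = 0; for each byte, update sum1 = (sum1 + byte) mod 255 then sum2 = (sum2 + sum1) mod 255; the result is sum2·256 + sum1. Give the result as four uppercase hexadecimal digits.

Running sums (mod 255):
  after byte 0 (B2): sum1=178, sum2=178
  after byte 1 (54): sum1=7, sum2=185
  after byte 2 (52): sum1=89, sum2=19
  after byte 3 (69): sum1=194, sum2=213
Checksum = sum2·256 + sum1 = 213·256 + 194 = 54722 = 0xD5C2.

D5C2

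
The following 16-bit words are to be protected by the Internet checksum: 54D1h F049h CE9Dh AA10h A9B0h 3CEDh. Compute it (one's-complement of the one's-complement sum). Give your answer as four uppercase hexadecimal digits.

One's-complement addition (fold any carry out of bit 15 back into bit 0):
  0x54D1 + 0xF049 = 0x1451A → wrap carry → 0x451B
  0x451B + 0xCE9D = 0x113B8 → wrap carry → 0x13B9
  0x13B9 + 0xAA10 = 0x0BDC9
  0xBDC9 + 0xA9B0 = 0x16779 → wrap carry → 0x677A
  0x677A + 0x3CED = 0x0A467
One's-complement sum = 0xA467.
Checksum = ~0xA467 & 0xFFFF = 0x5B98.

5B98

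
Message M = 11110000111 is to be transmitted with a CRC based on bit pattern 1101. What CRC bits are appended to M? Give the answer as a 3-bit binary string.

110

Append 3 zeros: 11110000111000. Divide by 1101 (XOR where the leading bit is 1):
  pos 0: 1111 XOR 1101 = 0010
  pos 2: 1000 XOR 1101 = 0101
  pos 3: 1010 XOR 1101 = 0111
  pos 4: 1110 XOR 1101 = 0011
  pos 6: 1111 XOR 1101 = 0010
  pos 8: 1010 XOR 1101 = 0111
  pos 9: 1110 XOR 1101 = 0011
Remainder (last 3 bits) = 110. This is the CRC / FCS.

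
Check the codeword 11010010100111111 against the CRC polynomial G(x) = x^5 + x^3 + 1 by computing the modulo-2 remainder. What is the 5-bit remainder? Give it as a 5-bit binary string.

Modulo-2 division of 11010010100111111 by 101001:
  pos 0: 110100 XOR 101001 = 011101
  pos 1: 111011 XOR 101001 = 010010
  pos 2: 100100 XOR 101001 = 001101
  pos 4: 110110 XOR 101001 = 011111
  pos 5: 111110 XOR 101001 = 010111
  pos 6: 101111 XOR 101001 = 000110
  pos 9: 110111 XOR 101001 = 011110
  pos 10: 111101 XOR 101001 = 010100
  pos 11: 101001 XOR 101001 = 000000
Remainder = 00000 (zero — the frame passes the CRC check).

00000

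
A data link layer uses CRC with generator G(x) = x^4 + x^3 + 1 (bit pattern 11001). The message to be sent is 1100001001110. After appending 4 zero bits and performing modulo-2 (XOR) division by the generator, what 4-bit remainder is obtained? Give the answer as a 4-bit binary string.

Append 4 zeros: 11000010011100000. Divide by 11001 (XOR where the leading bit is 1):
  pos 0: 11000 XOR 11001 = 00001
  pos 4: 10100 XOR 11001 = 01101
  pos 5: 11011 XOR 11001 = 00010
  pos 8: 10110 XOR 11001 = 01111
  pos 9: 11110 XOR 11001 = 00111
  pos 11: 11100 XOR 11001 = 00101
Remainder (last 4 bits) = 1010. This is the CRC / FCS.

1010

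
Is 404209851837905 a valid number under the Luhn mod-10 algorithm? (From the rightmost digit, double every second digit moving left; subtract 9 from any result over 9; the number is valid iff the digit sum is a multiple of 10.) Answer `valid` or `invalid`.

From the right, keep odd positions and double even positions (subtract 9 from any doubled value over 9):
  doubled (positions 2,4,...): 0 5 7 1 9 4 0 → sum 26
  kept (positions 1,3,...): 5 9 3 1 8 0 4 4 → sum 34
Total = 60.
60 mod 10 = 0, so the number is valid.

valid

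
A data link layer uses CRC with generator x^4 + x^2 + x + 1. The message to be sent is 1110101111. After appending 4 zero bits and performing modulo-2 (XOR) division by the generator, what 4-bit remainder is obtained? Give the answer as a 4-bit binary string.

Append 4 zeros: 11101011110000. Divide by 10111 (XOR where the leading bit is 1):
  pos 0: 11101 XOR 10111 = 01010
  pos 1: 10100 XOR 10111 = 00011
  pos 4: 11111 XOR 10111 = 01000
  pos 5: 10001 XOR 10111 = 00110
  pos 7: 11000 XOR 10111 = 01111
  pos 8: 11110 XOR 10111 = 01001
  pos 9: 10010 XOR 10111 = 00101
Remainder (last 4 bits) = 0101. This is the CRC / FCS.

0101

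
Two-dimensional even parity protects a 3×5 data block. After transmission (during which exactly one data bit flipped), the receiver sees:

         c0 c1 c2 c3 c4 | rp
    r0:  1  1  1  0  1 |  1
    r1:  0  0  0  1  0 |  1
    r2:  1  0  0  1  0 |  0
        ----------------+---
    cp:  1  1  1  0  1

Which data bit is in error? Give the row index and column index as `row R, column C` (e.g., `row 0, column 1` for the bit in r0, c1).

Recompute each row's even parity and compare to rp:
  r0: data parity 0, sent rp 1 → mismatch
  r1: data parity 1, sent rp 1 → ok
  r2: data parity 0, sent rp 0 → ok
Recompute each column's even parity and compare to cp:
  c0: data parity 0, sent cp 1 → mismatch
  c1: data parity 1, sent cp 1 → ok
  c2: data parity 1, sent cp 1 → ok
  c3: data parity 0, sent cp 0 → ok
  c4: data parity 1, sent cp 1 → ok
Exactly one row (r0) and one column (c0) fail → the flipped bit is at their intersection.

row 0, column 0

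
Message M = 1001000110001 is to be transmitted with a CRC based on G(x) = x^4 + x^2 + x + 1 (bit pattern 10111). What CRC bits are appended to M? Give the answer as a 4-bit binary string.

Append 4 zeros: 10010001100010000. Divide by 10111 (XOR where the leading bit is 1):
  pos 0: 10010 XOR 10111 = 00101
  pos 2: 10100 XOR 10111 = 00011
  pos 5: 11110 XOR 10111 = 01001
  pos 6: 10010 XOR 10111 = 00101
  pos 8: 10101 XOR 10111 = 00010
  pos 11: 10000 XOR 10111 = 00111
Remainder (last 4 bits) = 1110. This is the CRC / FCS.

1110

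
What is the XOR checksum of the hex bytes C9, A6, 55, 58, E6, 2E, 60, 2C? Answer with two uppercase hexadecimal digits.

XOR the bytes together:
  start with 0xC9
  0xC9 ⊕ 0xA6 = 0x6F
  0x6F ⊕ 0x55 = 0x3A
  0x3A ⊕ 0x58 = 0x62
  0x62 ⊕ 0xE6 = 0x84
  0x84 ⊕ 0x2E = 0xAA
  0xAA ⊕ 0x60 = 0xCA
  0xCA ⊕ 0x2C = 0xE6

E6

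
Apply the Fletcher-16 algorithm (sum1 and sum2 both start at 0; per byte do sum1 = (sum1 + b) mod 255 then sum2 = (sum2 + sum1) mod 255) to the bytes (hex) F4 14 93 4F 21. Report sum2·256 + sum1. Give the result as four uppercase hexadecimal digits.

Running sums (mod 255):
  after byte 0 (F4): sum1=244, sum2=244
  after byte 1 (14): sum1=9, sum2=253
  after byte 2 (93): sum1=156, sum2=154
  after byte 3 (4F): sum1=235, sum2=134
  after byte 4 (21): sum1=13, sum2=147
Checksum = sum2·256 + sum1 = 147·256 + 13 = 37645 = 0x930D.

930D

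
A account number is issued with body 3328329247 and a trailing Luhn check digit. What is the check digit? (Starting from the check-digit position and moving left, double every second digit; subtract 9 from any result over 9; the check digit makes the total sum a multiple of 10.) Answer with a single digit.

3

Partial digits right→left: 7 4 2 9 2 3 8 2 3 3
Double every second digit counting from the check-digit position (so the 1st, 3rd, 5th, ... of the partial from the right).
  doubled (with −9 where >9): 5 4 4 7 6 → sum 26
  kept as-is: 4 9 3 2 3 → sum 21
Total = 26 + 21 = 47.
Check digit = (10 − (47 mod 10)) mod 10 = 3.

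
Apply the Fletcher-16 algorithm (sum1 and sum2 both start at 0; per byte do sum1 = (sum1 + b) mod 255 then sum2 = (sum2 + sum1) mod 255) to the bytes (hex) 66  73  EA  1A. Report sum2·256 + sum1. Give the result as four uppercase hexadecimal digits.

Running sums (mod 255):
  after byte 0 (66): sum1=102, sum2=102
  after byte 1 (73): sum1=217, sum2=64
  after byte 2 (EA): sum1=196, sum2=5
  after byte 3 (1A): sum1=222, sum2=227
Checksum = sum2·256 + sum1 = 227·256 + 222 = 58334 = 0xE3DE.

E3DE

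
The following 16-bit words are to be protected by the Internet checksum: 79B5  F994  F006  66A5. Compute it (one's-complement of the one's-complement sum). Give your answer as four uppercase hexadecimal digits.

One's-complement addition (fold any carry out of bit 15 back into bit 0):
  0x79B5 + 0xF994 = 0x17349 → wrap carry → 0x734A
  0x734A + 0xF006 = 0x16350 → wrap carry → 0x6351
  0x6351 + 0x66A5 = 0x0C9F6
One's-complement sum = 0xC9F6.
Checksum = ~0xC9F6 & 0xFFFF = 0x3609.

3609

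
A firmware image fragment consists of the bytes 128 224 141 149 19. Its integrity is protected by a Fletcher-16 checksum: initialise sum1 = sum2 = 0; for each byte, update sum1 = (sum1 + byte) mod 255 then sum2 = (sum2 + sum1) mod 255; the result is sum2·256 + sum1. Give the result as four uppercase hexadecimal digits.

EC97

Running sums (mod 255):
  after byte 0 (128): sum1=128, sum2=128
  after byte 1 (224): sum1=97, sum2=225
  after byte 2 (141): sum1=238, sum2=208
  after byte 3 (149): sum1=132, sum2=85
  after byte 4 (19): sum1=151, sum2=236
Checksum = sum2·256 + sum1 = 236·256 + 151 = 60567 = 0xEC97.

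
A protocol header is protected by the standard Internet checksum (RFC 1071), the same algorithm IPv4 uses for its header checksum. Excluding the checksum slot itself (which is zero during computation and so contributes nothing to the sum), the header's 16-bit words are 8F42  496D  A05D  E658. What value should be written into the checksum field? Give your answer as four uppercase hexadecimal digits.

A099

One's-complement addition (fold any carry out of bit 15 back into bit 0):
  0x8F42 + 0x496D = 0x0D8AF
  0xD8AF + 0xA05D = 0x1790C → wrap carry → 0x790D
  0x790D + 0xE658 = 0x15F65 → wrap carry → 0x5F66
One's-complement sum = 0x5F66.
Checksum = ~0x5F66 & 0xFFFF = 0xA099.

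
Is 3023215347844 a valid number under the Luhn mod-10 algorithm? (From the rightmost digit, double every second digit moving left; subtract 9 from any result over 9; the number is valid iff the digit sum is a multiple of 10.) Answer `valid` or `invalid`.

From the right, keep odd positions and double even positions (subtract 9 from any doubled value over 9):
  doubled (positions 2,4,...): 8 5 6 2 6 0 → sum 27
  kept (positions 1,3,...): 4 8 4 5 2 2 3 → sum 28
Total = 55.
55 mod 10 = 5, so the number is invalid.

invalid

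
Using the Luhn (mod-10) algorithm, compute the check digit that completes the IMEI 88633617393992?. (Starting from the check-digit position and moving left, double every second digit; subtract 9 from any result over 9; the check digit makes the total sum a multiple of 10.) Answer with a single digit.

Partial digits right→left: 2 9 9 3 9 3 7 1 6 3 3 6 8 8
Double every second digit counting from the check-digit position (so the 1st, 3rd, 5th, ... of the partial from the right).
  doubled (with −9 where >9): 4 9 9 5 3 6 7 → sum 43
  kept as-is: 9 3 3 1 3 6 8 → sum 33
Total = 43 + 33 = 76.
Check digit = (10 − (76 mod 10)) mod 10 = 4.

4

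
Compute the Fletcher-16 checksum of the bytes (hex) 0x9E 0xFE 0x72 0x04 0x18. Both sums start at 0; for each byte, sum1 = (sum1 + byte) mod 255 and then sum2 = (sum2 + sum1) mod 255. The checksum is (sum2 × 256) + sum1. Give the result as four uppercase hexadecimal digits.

Running sums (mod 255):
  after byte 0 (0x9E): sum1=158, sum2=158
  after byte 1 (0xFE): sum1=157, sum2=60
  after byte 2 (0x72): sum1=16, sum2=76
  after byte 3 (0x04): sum1=20, sum2=96
  after byte 4 (0x18): sum1=44, sum2=140
Checksum = sum2·256 + sum1 = 140·256 + 44 = 35884 = 0x8C2C.

8C2C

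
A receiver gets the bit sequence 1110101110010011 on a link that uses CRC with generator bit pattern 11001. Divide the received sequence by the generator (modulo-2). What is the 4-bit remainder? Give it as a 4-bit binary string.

0000

Modulo-2 division of 1110101110010011 by 11001:
  pos 0: 11101 XOR 11001 = 00100
  pos 2: 10001 XOR 11001 = 01000
  pos 3: 10001 XOR 11001 = 01000
  pos 4: 10001 XOR 11001 = 01000
  pos 5: 10000 XOR 11001 = 01001
  pos 6: 10010 XOR 11001 = 01011
  pos 7: 10111 XOR 11001 = 01110
  pos 8: 11100 XOR 11001 = 00101
  pos 10: 10101 XOR 11001 = 01100
  pos 11: 11001 XOR 11001 = 00000
Remainder = 0000 (zero — the frame passes the CRC check).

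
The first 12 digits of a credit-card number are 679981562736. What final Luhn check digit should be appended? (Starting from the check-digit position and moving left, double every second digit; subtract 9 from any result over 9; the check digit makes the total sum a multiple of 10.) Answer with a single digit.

Partial digits right→left: 6 3 7 2 6 5 1 8 9 9 7 6
Double every second digit counting from the check-digit position (so the 1st, 3rd, 5th, ... of the partial from the right).
  doubled (with −9 where >9): 3 5 3 2 9 5 → sum 27
  kept as-is: 3 2 5 8 9 6 → sum 33
Total = 27 + 33 = 60.
Check digit = (10 − (60 mod 10)) mod 10 = 0.

0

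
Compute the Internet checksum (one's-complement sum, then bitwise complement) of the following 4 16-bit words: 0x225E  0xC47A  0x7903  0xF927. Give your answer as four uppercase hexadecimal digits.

One's-complement addition (fold any carry out of bit 15 back into bit 0):
  0x225E + 0xC47A = 0x0E6D8
  0xE6D8 + 0x7903 = 0x15FDB → wrap carry → 0x5FDC
  0x5FDC + 0xF927 = 0x15903 → wrap carry → 0x5904
One's-complement sum = 0x5904.
Checksum = ~0x5904 & 0xFFFF = 0xA6FB.

A6FB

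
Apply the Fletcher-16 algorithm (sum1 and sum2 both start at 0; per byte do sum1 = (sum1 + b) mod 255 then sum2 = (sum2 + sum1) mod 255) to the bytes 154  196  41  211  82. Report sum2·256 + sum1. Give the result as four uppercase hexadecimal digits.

8DAE

Running sums (mod 255):
  after byte 0 (154): sum1=154, sum2=154
  after byte 1 (196): sum1=95, sum2=249
  after byte 2 (41): sum1=136, sum2=130
  after byte 3 (211): sum1=92, sum2=222
  after byte 4 (82): sum1=174, sum2=141
Checksum = sum2·256 + sum1 = 141·256 + 174 = 36270 = 0x8DAE.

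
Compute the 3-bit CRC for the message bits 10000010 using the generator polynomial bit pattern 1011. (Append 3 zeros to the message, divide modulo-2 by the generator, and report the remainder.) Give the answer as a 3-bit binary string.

101

Append 3 zeros: 10000010000. Divide by 1011 (XOR where the leading bit is 1):
  pos 0: 1000 XOR 1011 = 0011
  pos 2: 1100 XOR 1011 = 0111
  pos 3: 1111 XOR 1011 = 0100
  pos 4: 1000 XOR 1011 = 0011
  pos 6: 1100 XOR 1011 = 0111
  pos 7: 1110 XOR 1011 = 0101
Remainder (last 3 bits) = 101. This is the CRC / FCS.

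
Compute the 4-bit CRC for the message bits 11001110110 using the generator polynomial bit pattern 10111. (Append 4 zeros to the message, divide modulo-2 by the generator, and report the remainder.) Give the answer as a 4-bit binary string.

Append 4 zeros: 110011101100000. Divide by 10111 (XOR where the leading bit is 1):
  pos 0: 11001 XOR 10111 = 01110
  pos 1: 11101 XOR 10111 = 01010
  pos 2: 10101 XOR 10111 = 00010
  pos 5: 10011 XOR 10111 = 00100
  pos 7: 10000 XOR 10111 = 00111
  pos 9: 11100 XOR 10111 = 01011
  pos 10: 10110 XOR 10111 = 00001
Remainder (last 4 bits) = 0001. This is the CRC / FCS.

0001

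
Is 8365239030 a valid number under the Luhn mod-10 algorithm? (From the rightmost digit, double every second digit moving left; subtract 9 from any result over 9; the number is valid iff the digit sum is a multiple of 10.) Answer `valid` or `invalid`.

valid

From the right, keep odd positions and double even positions (subtract 9 from any doubled value over 9):
  doubled (positions 2,4,...): 6 9 4 3 7 → sum 29
  kept (positions 1,3,...): 0 0 3 5 3 → sum 11
Total = 40.
40 mod 10 = 0, so the number is valid.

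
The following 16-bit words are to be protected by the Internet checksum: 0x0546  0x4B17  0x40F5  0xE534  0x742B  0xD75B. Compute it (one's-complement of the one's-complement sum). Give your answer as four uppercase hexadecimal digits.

One's-complement addition (fold any carry out of bit 15 back into bit 0):
  0x0546 + 0x4B17 = 0x0505D
  0x505D + 0x40F5 = 0x09152
  0x9152 + 0xE534 = 0x17686 → wrap carry → 0x7687
  0x7687 + 0x742B = 0x0EAB2
  0xEAB2 + 0xD75B = 0x1C20D → wrap carry → 0xC20E
One's-complement sum = 0xC20E.
Checksum = ~0xC20E & 0xFFFF = 0x3DF1.

3DF1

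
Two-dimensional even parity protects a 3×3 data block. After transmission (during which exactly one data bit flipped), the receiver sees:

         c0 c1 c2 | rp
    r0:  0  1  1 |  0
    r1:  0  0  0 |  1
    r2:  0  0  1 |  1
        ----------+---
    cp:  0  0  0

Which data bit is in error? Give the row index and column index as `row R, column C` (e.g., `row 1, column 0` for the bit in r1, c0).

Recompute each row's even parity and compare to rp:
  r0: data parity 0, sent rp 0 → ok
  r1: data parity 0, sent rp 1 → mismatch
  r2: data parity 1, sent rp 1 → ok
Recompute each column's even parity and compare to cp:
  c0: data parity 0, sent cp 0 → ok
  c1: data parity 1, sent cp 0 → mismatch
  c2: data parity 0, sent cp 0 → ok
Exactly one row (r1) and one column (c1) fail → the flipped bit is at their intersection.

row 1, column 1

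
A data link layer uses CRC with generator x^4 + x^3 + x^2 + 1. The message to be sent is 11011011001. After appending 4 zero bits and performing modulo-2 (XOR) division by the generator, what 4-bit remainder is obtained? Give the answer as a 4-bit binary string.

Append 4 zeros: 110110110010000. Divide by 11101 (XOR where the leading bit is 1):
  pos 0: 11011 XOR 11101 = 00110
  pos 2: 11001 XOR 11101 = 00100
  pos 4: 10010 XOR 11101 = 01111
  pos 5: 11110 XOR 11101 = 00011
  pos 8: 11100 XOR 11101 = 00001
Remainder (last 4 bits) = 0100. This is the CRC / FCS.

0100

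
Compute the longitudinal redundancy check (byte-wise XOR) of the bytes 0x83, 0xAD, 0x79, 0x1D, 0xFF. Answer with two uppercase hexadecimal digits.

B5

XOR the bytes together:
  start with 0x83
  0x83 ⊕ 0xAD = 0x2E
  0x2E ⊕ 0x79 = 0x57
  0x57 ⊕ 0x1D = 0x4A
  0x4A ⊕ 0xFF = 0xB5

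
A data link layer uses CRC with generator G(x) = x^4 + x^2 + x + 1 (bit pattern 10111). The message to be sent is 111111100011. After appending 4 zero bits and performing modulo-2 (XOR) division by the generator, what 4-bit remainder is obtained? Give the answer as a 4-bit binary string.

0100

Append 4 zeros: 1111111000110000. Divide by 10111 (XOR where the leading bit is 1):
  pos 0: 11111 XOR 10111 = 01000
  pos 1: 10001 XOR 10111 = 00110
  pos 3: 11010 XOR 10111 = 01101
  pos 4: 11010 XOR 10111 = 01101
  pos 5: 11010 XOR 10111 = 01101
  pos 6: 11011 XOR 10111 = 01100
  pos 7: 11001 XOR 10111 = 01110
  pos 8: 11100 XOR 10111 = 01011
  pos 9: 10110 XOR 10111 = 00001
Remainder (last 4 bits) = 0100. This is the CRC / FCS.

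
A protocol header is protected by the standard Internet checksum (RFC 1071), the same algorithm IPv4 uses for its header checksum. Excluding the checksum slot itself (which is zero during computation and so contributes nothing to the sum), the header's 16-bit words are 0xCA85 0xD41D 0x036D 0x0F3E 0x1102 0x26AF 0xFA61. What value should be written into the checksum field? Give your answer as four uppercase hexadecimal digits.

One's-complement addition (fold any carry out of bit 15 back into bit 0):
  0xCA85 + 0xD41D = 0x19EA2 → wrap carry → 0x9EA3
  0x9EA3 + 0x036D = 0x0A210
  0xA210 + 0x0F3E = 0x0B14E
  0xB14E + 0x1102 = 0x0C250
  0xC250 + 0x26AF = 0x0E8FF
  0xE8FF + 0xFA61 = 0x1E360 → wrap carry → 0xE361
One's-complement sum = 0xE361.
Checksum = ~0xE361 & 0xFFFF = 0x1C9E.

1C9E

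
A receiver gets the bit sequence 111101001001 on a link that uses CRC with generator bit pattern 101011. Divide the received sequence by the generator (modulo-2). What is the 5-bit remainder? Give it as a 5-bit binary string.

Modulo-2 division of 111101001001 by 101011:
  pos 0: 111101 XOR 101011 = 010110
  pos 1: 101100 XOR 101011 = 000111
  pos 4: 111010 XOR 101011 = 010001
  pos 5: 100010 XOR 101011 = 001001
Remainder = 10011 (nonzero — an error is detected).

10011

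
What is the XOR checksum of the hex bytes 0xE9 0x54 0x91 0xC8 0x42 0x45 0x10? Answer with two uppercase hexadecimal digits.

F3

XOR the bytes together:
  start with 0xE9
  0xE9 ⊕ 0x54 = 0xBD
  0xBD ⊕ 0x91 = 0x2C
  0x2C ⊕ 0xC8 = 0xE4
  0xE4 ⊕ 0x42 = 0xA6
  0xA6 ⊕ 0x45 = 0xE3
  0xE3 ⊕ 0x10 = 0xF3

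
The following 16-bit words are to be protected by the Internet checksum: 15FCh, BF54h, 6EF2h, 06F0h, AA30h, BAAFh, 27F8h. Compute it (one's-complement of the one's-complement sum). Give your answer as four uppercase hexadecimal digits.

One's-complement addition (fold any carry out of bit 15 back into bit 0):
  0x15FC + 0xBF54 = 0x0D550
  0xD550 + 0x6EF2 = 0x14442 → wrap carry → 0x4443
  0x4443 + 0x06F0 = 0x04B33
  0x4B33 + 0xAA30 = 0x0F563
  0xF563 + 0xBAAF = 0x1B012 → wrap carry → 0xB013
  0xB013 + 0x27F8 = 0x0D80B
One's-complement sum = 0xD80B.
Checksum = ~0xD80B & 0xFFFF = 0x27F4.

27F4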